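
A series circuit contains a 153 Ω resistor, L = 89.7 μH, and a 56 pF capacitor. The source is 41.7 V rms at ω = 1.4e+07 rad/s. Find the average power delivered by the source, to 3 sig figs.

X_L = ωL = 1260 Ω
X_C = 1/(ωC) = 1280 Ω
Net reactance X = X_L − X_C = -19.7 Ω
Z = 153 − j19.7 Ω
|Z| = √(153² + 19.7²) = 154 Ω
∠Z = arctan(-19.7/153) = -7.34°
I = V/|Z| = 270 mA
P = VI cos φ = 41.7 × 0.270 × cos(-7.34°) = 11.2 W

11.2 W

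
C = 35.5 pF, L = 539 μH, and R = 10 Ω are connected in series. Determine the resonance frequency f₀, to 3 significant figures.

ω₀ = 1/√(LC) = 1/√(0.000539 × 3.55e-11) = 7.229e+06 rad/s
f₀ = ω₀/(2π) = 1.15 MHz

1.15 MHz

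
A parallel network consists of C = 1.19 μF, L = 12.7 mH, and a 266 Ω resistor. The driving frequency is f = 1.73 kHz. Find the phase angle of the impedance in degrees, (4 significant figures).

ω = 2πf = 10870 rad/s
X_L = ωL = 138.0 Ω
X_C = 1/(ωC) = 77.31 Ω
Parallel: admittances add. Y = 1/R + 1/(jωL) + jωC
Y = (0.003759 + j0.005691) S
|Y| = 0.006821 S → |Z| = 1/|Y| = 146.6 Ω, ∠Z = −∠Y = -56.55°

-56.55°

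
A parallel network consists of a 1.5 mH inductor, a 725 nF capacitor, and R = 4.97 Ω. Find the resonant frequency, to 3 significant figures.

ω₀ = 1/√(LC) = 1/√(0.0015 × 7.25e-07) = 30320 rad/s
f₀ = ω₀/(2π) = 4.83 kHz

4.83 kHz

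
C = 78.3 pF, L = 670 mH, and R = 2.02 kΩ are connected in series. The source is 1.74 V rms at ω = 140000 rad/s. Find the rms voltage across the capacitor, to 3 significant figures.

48.5 V

X_L = ωL = 93800 Ω
X_C = 1/(ωC) = 91200 Ω
Net reactance X = X_L − X_C = 2580 Ω
Z = 2020 + j2580 Ω
|Z| = √(2020² + 2580²) = 3270 Ω
I = V/|Z| = 532 μA
V_C = I·|Z_C| = 0.000532 × 91200 = 48.5 V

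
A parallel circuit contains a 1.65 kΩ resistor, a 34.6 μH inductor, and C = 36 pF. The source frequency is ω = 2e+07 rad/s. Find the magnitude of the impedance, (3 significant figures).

1060 Ω

X_L = ωL = 692 Ω
X_C = 1/(ωC) = 1390 Ω
Parallel: admittances add. Y = 1/R + 1/(jωL) + jωC
Y = (0.000606 − j0.000725) S
|Y| = 0.000945 S → |Z| = 1/|Y| = 1060 Ω, ∠Z = −∠Y = 50.1°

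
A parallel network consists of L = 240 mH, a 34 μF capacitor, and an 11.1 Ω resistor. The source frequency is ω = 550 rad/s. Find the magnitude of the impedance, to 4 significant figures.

X_L = ωL = 132.0 Ω
X_C = 1/(ωC) = 53.48 Ω
Parallel: admittances add. Y = 1/R + 1/(jωL) + jωC
Y = (0.09009 + j0.01112) S
|Y| = 0.09077 S → |Z| = 1/|Y| = 11.02 Ω, ∠Z = −∠Y = -7.039°

11.02 Ω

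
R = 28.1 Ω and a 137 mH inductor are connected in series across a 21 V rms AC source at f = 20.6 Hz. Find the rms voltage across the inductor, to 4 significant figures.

ω = 2πf = 129.4 rad/s
X_L = ωL = 17.73 Ω
Z = 28.10 + j17.73 Ω
|Z| = √(28.10² + 17.73²) = 33.23 Ω
I = V/|Z| = 632.0 mA
V_L = I·|Z_L| = 0.6320 × 17.73 = 11.21 V

11.21 V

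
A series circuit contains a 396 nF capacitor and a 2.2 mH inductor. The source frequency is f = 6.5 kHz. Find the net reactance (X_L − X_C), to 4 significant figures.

28.02 Ω

ω = 2πf = 40840 rad/s
X_L = ωL = 89.85 Ω
X_C = 1/(ωC) = 61.83 Ω
X = 89.85 − 61.83 = 28.02 Ω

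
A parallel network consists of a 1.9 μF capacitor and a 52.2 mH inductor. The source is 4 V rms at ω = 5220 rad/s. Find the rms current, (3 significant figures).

25.0 mA

X_L = ωL = 272 Ω
X_C = 1/(ωC) = 101 Ω
Parallel: admittances add. Y = 1/(jωL) + jωC
Y = (0 + j0.00625) S
|Y| = 0.00625 S → |Z| = 1/|Y| = 160 Ω, ∠Z = −∠Y = -90.0°
I = V/|Z| = 4/160 = 25.0 mA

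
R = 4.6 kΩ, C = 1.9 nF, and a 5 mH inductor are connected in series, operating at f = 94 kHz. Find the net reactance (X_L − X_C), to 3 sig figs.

ω = 2πf = 590600 rad/s
X_L = ωL = 2950 Ω
X_C = 1/(ωC) = 891 Ω
X = 2950 − 891 = 2060 Ω

2060 Ω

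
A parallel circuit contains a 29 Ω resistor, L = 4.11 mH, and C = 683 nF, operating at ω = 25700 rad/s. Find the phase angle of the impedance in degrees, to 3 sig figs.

X_L = ωL = 106 Ω
X_C = 1/(ωC) = 57.0 Ω
Parallel: admittances add. Y = 1/R + 1/(jωL) + jωC
Y = (0.0345 + j0.00809) S
|Y| = 0.0354 S → |Z| = 1/|Y| = 28.2 Ω, ∠Z = −∠Y = -13.2°

-13.2°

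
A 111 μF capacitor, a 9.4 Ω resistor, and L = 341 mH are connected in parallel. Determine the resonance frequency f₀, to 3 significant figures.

25.9 Hz

ω₀ = 1/√(LC) = 1/√(0.341 × 0.000111) = 162.5 rad/s
f₀ = ω₀/(2π) = 25.9 Hz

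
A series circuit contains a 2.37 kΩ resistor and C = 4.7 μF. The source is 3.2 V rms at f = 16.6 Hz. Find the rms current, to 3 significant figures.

ω = 2πf = 104.3 rad/s
X_C = 1/(ωC) = 2040 Ω
Z = 2370 − j2040 Ω
|Z| = √(2370² + 2040²) = 3130 Ω
I = V/|Z| = 3.2/3130 = 1.02 mA

1.02 mA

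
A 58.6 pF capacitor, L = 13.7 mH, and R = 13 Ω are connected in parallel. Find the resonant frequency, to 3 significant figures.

178 kHz

ω₀ = 1/√(LC) = 1/√(0.0137 × 5.86e-11) = 1.116e+06 rad/s
f₀ = ω₀/(2π) = 178 kHz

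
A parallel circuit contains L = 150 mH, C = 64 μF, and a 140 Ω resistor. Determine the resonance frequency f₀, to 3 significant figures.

ω₀ = 1/√(LC) = 1/√(0.15 × 6.4e-05) = 322.7 rad/s
f₀ = ω₀/(2π) = 51.4 Hz

51.4 Hz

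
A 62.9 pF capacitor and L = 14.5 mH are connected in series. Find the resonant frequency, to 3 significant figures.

167 kHz

ω₀ = 1/√(LC) = 1/√(0.0145 × 6.29e-11) = 1.047e+06 rad/s
f₀ = ω₀/(2π) = 167 kHz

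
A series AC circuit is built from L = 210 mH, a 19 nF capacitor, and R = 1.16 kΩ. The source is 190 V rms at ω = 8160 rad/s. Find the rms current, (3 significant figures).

X_L = ωL = 1710 Ω
X_C = 1/(ωC) = 6450 Ω
Net reactance X = X_L − X_C = -4740 Ω
Z = 1160 − j4740 Ω
|Z| = √(1160² + 4740²) = 4880 Ω
I = V/|Z| = 190/4880 = 39.0 mA

39.0 mA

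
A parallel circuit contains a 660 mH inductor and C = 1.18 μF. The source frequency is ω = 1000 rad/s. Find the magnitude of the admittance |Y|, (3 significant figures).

335 μS

X_L = ωL = 660 Ω
X_C = 1/(ωC) = 847 Ω
Parallel: admittances add. Y = 1/(jωL) + jωC
Y = (0 − j0.000335) S
|Y| = 0.000335 S → |Z| = 1/|Y| = 2980 Ω, ∠Z = −∠Y = 90.0°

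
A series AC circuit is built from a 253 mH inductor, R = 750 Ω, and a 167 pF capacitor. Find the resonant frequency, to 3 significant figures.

ω₀ = 1/√(LC) = 1/√(0.253 × 1.67e-10) = 153800 rad/s
f₀ = ω₀/(2π) = 24.5 kHz

24.5 kHz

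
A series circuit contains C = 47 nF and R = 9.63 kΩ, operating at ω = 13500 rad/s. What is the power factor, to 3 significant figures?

X_C = 1/(ωC) = 1580 Ω
Z = 9630 − j1580 Ω
|Z| = √(9630² + 1580²) = 9760 Ω
∠Z = arctan(-1580/9630) = -9.29°
cos φ = cos(-9.29°) = 0.987

0.987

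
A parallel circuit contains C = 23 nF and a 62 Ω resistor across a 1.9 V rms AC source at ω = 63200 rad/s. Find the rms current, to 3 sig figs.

30.8 mA

X_C = 1/(ωC) = 688 Ω
Parallel: admittances add. Y = 1/R + jωC
Y = (0.0161 + j0.00145) S
|Y| = 0.0162 S → |Z| = 1/|Y| = 61.7 Ω, ∠Z = −∠Y = -5.15°
I = V/|Z| = 1.9/61.7 = 30.8 mA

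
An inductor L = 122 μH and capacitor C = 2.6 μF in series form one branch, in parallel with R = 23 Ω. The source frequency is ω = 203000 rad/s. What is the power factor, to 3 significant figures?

0.705

X_L = ωL = 24.8 Ω
X_C = 1/(ωC) = 1.89 Ω
Branch 1: Z₁ = R = 23.0 Ω
Branch 2 (series LC): Z₂ = j(X_L − X_C) = j22.9 Ω
Parallel: Z = Z₁Z₂/(Z₁+Z₂), |Z| = 16.2 Ω, ∠Z = 45.2°
cos φ = cos(45.2°) = 0.705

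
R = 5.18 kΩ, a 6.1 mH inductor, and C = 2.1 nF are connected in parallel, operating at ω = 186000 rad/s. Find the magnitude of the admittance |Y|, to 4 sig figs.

527.4 μS

X_L = ωL = 1135 Ω
X_C = 1/(ωC) = 2560 Ω
Parallel: admittances add. Y = 1/R + 1/(jωL) + jωC
Y = (0.0001931 − j0.0004908) S
|Y| = 0.0005274 S → |Z| = 1/|Y| = 1896 Ω, ∠Z = −∠Y = 68.53°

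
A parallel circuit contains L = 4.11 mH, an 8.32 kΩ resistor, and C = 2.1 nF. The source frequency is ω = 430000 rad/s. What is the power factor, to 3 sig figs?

0.336

X_L = ωL = 1770 Ω
X_C = 1/(ωC) = 1110 Ω
Parallel: admittances add. Y = 1/R + 1/(jωL) + jωC
Y = (0.000120 + j0.000337) S
|Y| = 0.000358 S → |Z| = 1/|Y| = 2790 Ω, ∠Z = −∠Y = -70.4°
cos φ = cos(-70.4°) = 0.336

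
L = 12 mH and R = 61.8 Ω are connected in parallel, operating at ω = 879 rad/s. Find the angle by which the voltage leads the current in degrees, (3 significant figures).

X_L = ωL = 10.5 Ω
Parallel: admittances add. Y = 1/R + 1/(jωL)
Y = (0.0162 − j0.0948) S
|Y| = 0.0962 S → |Z| = 1/|Y| = 10.4 Ω, ∠Z = −∠Y = 80.3°

80.3°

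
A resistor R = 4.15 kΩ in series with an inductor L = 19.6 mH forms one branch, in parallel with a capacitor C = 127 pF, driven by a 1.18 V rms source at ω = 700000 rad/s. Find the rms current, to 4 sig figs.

X_L = ωL = 13720 Ω
X_C = 1/(ωC) = 11250 Ω
Branch 1 (R+jX_L): Z₁ = 4150 + j13720 Ω, |Z₁| = 14330 Ω
Branch 2 (−jX_C): Z₂ = −j11250 Ω
Parallel: Z = Z₁Z₂/(Z₁+Z₂), |Z| = 33380 Ω, ∠Z = -47.60°
I = V/|Z| = 1.18/33380 = 35.35 μA

35.35 μA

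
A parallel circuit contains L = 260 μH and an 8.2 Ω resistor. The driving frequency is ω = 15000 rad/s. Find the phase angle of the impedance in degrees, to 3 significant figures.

64.6°

X_L = ωL = 3.90 Ω
Parallel: admittances add. Y = 1/R + 1/(jωL)
Y = (0.122 − j0.256) S
|Y| = 0.284 S → |Z| = 1/|Y| = 3.52 Ω, ∠Z = −∠Y = 64.6°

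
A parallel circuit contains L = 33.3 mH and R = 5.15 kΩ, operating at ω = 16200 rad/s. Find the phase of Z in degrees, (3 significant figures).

X_L = ωL = 539 Ω
Parallel: admittances add. Y = 1/R + 1/(jωL)
Y = (0.000194 − j0.00185) S
|Y| = 0.00186 S → |Z| = 1/|Y| = 537 Ω, ∠Z = −∠Y = 84.0°

84.0°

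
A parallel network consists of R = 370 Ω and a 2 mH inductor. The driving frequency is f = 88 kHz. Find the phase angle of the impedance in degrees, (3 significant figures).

ω = 2πf = 552900 rad/s
X_L = ωL = 1110 Ω
Parallel: admittances add. Y = 1/R + 1/(jωL)
Y = (0.00270 − j0.000904) S
|Y| = 0.00285 S → |Z| = 1/|Y| = 351 Ω, ∠Z = −∠Y = 18.5°

18.5°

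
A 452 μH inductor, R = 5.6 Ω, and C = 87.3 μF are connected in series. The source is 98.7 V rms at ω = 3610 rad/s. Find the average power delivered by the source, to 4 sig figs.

X_L = ωL = 1.632 Ω
X_C = 1/(ωC) = 3.173 Ω
Net reactance X = X_L − X_C = -1.541 Ω
Z = 5.600 − j1.541 Ω
|Z| = √(5.600² + 1.541²) = 5.808 Ω
∠Z = arctan(-1.541/5.600) = -15.39°
I = V/|Z| = 16.99 A
P = VI cos φ = 98.7 × 16.99 × cos(-15.39°) = 1.617 kW

1.617 kW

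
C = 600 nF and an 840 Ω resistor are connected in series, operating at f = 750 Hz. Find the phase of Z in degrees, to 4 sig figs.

ω = 2πf = 4712 rad/s
X_C = 1/(ωC) = 353.7 Ω
Z = 840.0 − j353.7 Ω
|Z| = √(840.0² + 353.7²) = 911.4 Ω
∠Z = arctan(-353.7/840.0) = -22.83°

-22.83°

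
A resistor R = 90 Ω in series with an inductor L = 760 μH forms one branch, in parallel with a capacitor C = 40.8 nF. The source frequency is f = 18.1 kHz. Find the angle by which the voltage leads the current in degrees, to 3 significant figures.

8.96°

ω = 2πf = 113700 rad/s
X_L = ωL = 86.4 Ω
X_C = 1/(ωC) = 216 Ω
Branch 1 (R+jX_L): Z₁ = 90.0 + j86.4 Ω, |Z₁| = 125 Ω
Branch 2 (−jX_C): Z₂ = −j216 Ω
Parallel: Z = Z₁Z₂/(Z₁+Z₂), |Z| = 171 Ω, ∠Z = 8.96°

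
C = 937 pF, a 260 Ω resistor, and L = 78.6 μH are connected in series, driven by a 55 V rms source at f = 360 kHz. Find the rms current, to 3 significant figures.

140 mA

ω = 2πf = 2.262e+06 rad/s
X_L = ωL = 178 Ω
X_C = 1/(ωC) = 472 Ω
Net reactance X = X_L − X_C = -294 Ω
Z = 260 − j294 Ω
|Z| = √(260² + 294²) = 392 Ω
I = V/|Z| = 55/392 = 140 mA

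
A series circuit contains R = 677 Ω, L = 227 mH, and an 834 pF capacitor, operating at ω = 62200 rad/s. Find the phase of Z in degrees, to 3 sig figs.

X_L = ωL = 14100 Ω
X_C = 1/(ωC) = 19300 Ω
Net reactance X = X_L − X_C = -5160 Ω
Z = 677 − j5160 Ω
|Z| = √(677² + 5160²) = 5200 Ω
∠Z = arctan(-5160/677) = -82.5°

-82.5°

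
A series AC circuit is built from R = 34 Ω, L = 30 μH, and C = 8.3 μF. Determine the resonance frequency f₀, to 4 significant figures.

10.09 kHz

ω₀ = 1/√(LC) = 1/√(3e-05 × 8.3e-06) = 63370 rad/s
f₀ = ω₀/(2π) = 10.09 kHz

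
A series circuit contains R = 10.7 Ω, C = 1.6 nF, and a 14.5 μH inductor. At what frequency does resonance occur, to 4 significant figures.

1.045 MHz

ω₀ = 1/√(LC) = 1/√(1.45e-05 × 1.6e-09) = 6.565e+06 rad/s
f₀ = ω₀/(2π) = 1.045 MHz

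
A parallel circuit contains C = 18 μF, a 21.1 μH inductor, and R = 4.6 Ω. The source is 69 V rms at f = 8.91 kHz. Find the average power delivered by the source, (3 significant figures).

1.03 kW

ω = 2πf = 55980 rad/s
X_L = ωL = 1.18 Ω
X_C = 1/(ωC) = 0.992 Ω
Parallel: admittances add. Y = 1/R + 1/(jωL) + jωC
Y = (0.217 + j0.161) S
|Y| = 0.271 S → |Z| = 1/|Y| = 3.70 Ω, ∠Z = −∠Y = -36.5°
I = V/|Z| = 18.7 A
P = VI cos φ = 69 × 18.7 × cos(-36.5°) = 1.03 kW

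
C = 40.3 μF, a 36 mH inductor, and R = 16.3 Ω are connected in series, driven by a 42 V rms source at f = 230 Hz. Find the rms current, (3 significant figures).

1.09 A

ω = 2πf = 1445 rad/s
X_L = ωL = 52.0 Ω
X_C = 1/(ωC) = 17.2 Ω
Net reactance X = X_L − X_C = 34.9 Ω
Z = 16.3 + j34.9 Ω
|Z| = √(16.3² + 34.9²) = 38.5 Ω
I = V/|Z| = 42/38.5 = 1.09 A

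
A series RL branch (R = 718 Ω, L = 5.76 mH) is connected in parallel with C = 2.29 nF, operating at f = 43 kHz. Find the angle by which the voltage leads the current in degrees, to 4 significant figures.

-19.99°

ω = 2πf = 270200 rad/s
X_L = ωL = 1556 Ω
X_C = 1/(ωC) = 1616 Ω
Branch 1 (R+jX_L): Z₁ = 718.0 + j1556 Ω, |Z₁| = 1714 Ω
Branch 2 (−jX_C): Z₂ = −j1616 Ω
Parallel: Z = Z₁Z₂/(Z₁+Z₂), |Z| = 3845 Ω, ∠Z = -19.99°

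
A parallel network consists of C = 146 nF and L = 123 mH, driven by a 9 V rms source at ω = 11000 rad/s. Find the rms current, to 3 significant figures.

7.80 mA

X_L = ωL = 1350 Ω
X_C = 1/(ωC) = 623 Ω
Parallel: admittances add. Y = 1/(jωL) + jωC
Y = (0 + j0.000867) S
|Y| = 0.000867 S → |Z| = 1/|Y| = 1150 Ω, ∠Z = −∠Y = -90.0°
I = V/|Z| = 9/1150 = 7.80 mA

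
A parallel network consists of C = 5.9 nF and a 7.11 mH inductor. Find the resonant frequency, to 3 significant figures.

24.6 kHz

ω₀ = 1/√(LC) = 1/√(0.00711 × 5.9e-09) = 154400 rad/s
f₀ = ω₀/(2π) = 24.6 kHz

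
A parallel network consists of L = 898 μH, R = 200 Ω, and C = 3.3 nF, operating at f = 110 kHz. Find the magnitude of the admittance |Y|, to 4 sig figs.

ω = 2πf = 691200 rad/s
X_L = ωL = 620.7 Ω
X_C = 1/(ωC) = 438.4 Ω
Parallel: admittances add. Y = 1/R + 1/(jωL) + jωC
Y = (0.005000 + j0.0006696) S
|Y| = 0.005045 S → |Z| = 1/|Y| = 198.2 Ω, ∠Z = −∠Y = -7.628°

5.045 mS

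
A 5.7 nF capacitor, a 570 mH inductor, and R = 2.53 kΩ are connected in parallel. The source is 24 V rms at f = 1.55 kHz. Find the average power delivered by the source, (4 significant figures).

ω = 2πf = 9739 rad/s
X_L = ωL = 5551 Ω
X_C = 1/(ωC) = 18010 Ω
Parallel: admittances add. Y = 1/R + 1/(jωL) + jωC
Y = (0.0003953 − j0.0001246) S
|Y| = 0.0004144 S → |Z| = 1/|Y| = 2413 Ω, ∠Z = −∠Y = 17.50°
I = V/|Z| = 9.947 mA
P = VI cos φ = 24 × 0.009947 × cos(17.50°) = 227.7 mW

227.7 mW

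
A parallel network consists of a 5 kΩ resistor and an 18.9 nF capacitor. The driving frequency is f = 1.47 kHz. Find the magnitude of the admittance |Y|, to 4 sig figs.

ω = 2πf = 9236 rad/s
X_C = 1/(ωC) = 5729 Ω
Parallel: admittances add. Y = 1/R + jωC
Y = (0.0002000 + j0.0001746) S
|Y| = 0.0002655 S → |Z| = 1/|Y| = 3767 Ω, ∠Z = −∠Y = -41.12°

265.5 μS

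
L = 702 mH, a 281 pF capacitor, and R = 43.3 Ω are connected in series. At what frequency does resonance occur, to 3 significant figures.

11.3 kHz

ω₀ = 1/√(LC) = 1/√(0.702 × 2.81e-10) = 71200 rad/s
f₀ = ω₀/(2π) = 11.3 kHz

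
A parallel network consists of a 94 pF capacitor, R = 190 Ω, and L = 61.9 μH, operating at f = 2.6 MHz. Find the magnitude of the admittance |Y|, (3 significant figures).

5.29 mS

ω = 2πf = 1.634e+07 rad/s
X_L = ωL = 1010 Ω
X_C = 1/(ωC) = 651 Ω
Parallel: admittances add. Y = 1/R + 1/(jωL) + jωC
Y = (0.00526 + j0.000547) S
|Y| = 0.00529 S → |Z| = 1/|Y| = 189 Ω, ∠Z = −∠Y = -5.93°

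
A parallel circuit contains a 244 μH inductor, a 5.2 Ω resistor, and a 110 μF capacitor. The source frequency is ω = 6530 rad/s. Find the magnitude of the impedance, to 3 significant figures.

4.70 Ω

X_L = ωL = 1.59 Ω
X_C = 1/(ωC) = 1.39 Ω
Parallel: admittances add. Y = 1/R + 1/(jωL) + jωC
Y = (0.192 + j0.0907) S
|Y| = 0.213 S → |Z| = 1/|Y| = 4.70 Ω, ∠Z = −∠Y = -25.2°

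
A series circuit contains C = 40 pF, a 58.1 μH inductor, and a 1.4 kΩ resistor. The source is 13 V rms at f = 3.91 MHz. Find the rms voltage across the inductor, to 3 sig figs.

ω = 2πf = 2.457e+07 rad/s
X_L = ωL = 1430 Ω
X_C = 1/(ωC) = 1020 Ω
Net reactance X = X_L − X_C = 410 Ω
Z = 1400 + j410 Ω
|Z| = √(1400² + 410²) = 1460 Ω
I = V/|Z| = 8.91 mA
V_L = I·|Z_L| = 0.00891 × 1430 = 12.7 V

12.7 V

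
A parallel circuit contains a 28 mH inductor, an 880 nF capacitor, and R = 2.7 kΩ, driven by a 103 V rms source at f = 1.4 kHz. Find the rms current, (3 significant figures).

381 mA

ω = 2πf = 8796 rad/s
X_L = ωL = 246 Ω
X_C = 1/(ωC) = 129 Ω
Parallel: admittances add. Y = 1/R + 1/(jωL) + jωC
Y = (0.000370 + j0.00368) S
|Y| = 0.00370 S → |Z| = 1/|Y| = 270 Ω, ∠Z = −∠Y = -84.3°
I = V/|Z| = 103/270 = 381 mA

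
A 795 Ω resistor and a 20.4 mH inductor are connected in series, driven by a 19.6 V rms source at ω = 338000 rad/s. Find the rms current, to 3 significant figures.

2.82 mA

X_L = ωL = 6900 Ω
Z = 795 + j6900 Ω
|Z| = √(795² + 6900²) = 6940 Ω
I = V/|Z| = 19.6/6940 = 2.82 mA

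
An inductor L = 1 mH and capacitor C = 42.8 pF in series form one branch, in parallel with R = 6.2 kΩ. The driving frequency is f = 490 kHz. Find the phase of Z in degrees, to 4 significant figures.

-53.97°

ω = 2πf = 3.079e+06 rad/s
X_L = ωL = 3079 Ω
X_C = 1/(ωC) = 7589 Ω
Branch 1: Z₁ = R = 6200 Ω
Branch 2 (series LC): Z₂ = j(X_L − X_C) = −j4510 Ω
Parallel: Z = Z₁Z₂/(Z₁+Z₂), |Z| = 3647 Ω, ∠Z = -53.97°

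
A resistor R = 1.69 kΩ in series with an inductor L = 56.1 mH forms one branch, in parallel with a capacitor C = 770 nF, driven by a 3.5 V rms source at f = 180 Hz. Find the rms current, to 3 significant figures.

3.62 mA

ω = 2πf = 1131 rad/s
X_L = ωL = 63.4 Ω
X_C = 1/(ωC) = 1150 Ω
Branch 1 (R+jX_L): Z₁ = 1690 + j63.4 Ω, |Z₁| = 1690 Ω
Branch 2 (−jX_C): Z₂ = −j1150 Ω
Parallel: Z = Z₁Z₂/(Z₁+Z₂), |Z| = 967 Ω, ∠Z = -55.2°
I = V/|Z| = 3.5/967 = 3.62 mA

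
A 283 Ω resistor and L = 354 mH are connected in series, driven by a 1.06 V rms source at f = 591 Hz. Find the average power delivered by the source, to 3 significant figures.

ω = 2πf = 3713 rad/s
X_L = ωL = 1310 Ω
Z = 283 + j1310 Ω
|Z| = √(283² + 1310²) = 1340 Ω
∠Z = arctan(1310/283) = 77.9°
I = V/|Z| = 788 μA
P = VI cos φ = 1.06 × 0.000788 × cos(77.9°) = 176 μW

176 μW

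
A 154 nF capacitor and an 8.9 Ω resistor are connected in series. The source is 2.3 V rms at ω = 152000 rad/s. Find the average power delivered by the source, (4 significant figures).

X_C = 1/(ωC) = 42.72 Ω
Z = 8.900 − j42.72 Ω
|Z| = √(8.900² + 42.72²) = 43.64 Ω
∠Z = arctan(-42.72/8.900) = -78.23°
I = V/|Z| = 52.71 mA
P = VI cos φ = 2.3 × 0.05271 × cos(-78.23°) = 24.72 mW

24.72 mW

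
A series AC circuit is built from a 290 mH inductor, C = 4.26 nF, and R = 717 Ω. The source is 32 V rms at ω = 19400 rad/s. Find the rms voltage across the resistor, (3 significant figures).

3.52 V

X_L = ωL = 5630 Ω
X_C = 1/(ωC) = 12100 Ω
Net reactance X = X_L − X_C = -6470 Ω
Z = 717 − j6470 Ω
|Z| = √(717² + 6470²) = 6510 Ω
I = V/|Z| = 4.91 mA
V_R = I·|Z_R| = 0.00491 × 717 = 3.52 V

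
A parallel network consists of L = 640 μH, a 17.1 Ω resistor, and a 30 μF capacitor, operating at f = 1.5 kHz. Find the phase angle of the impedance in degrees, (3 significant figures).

ω = 2πf = 9425 rad/s
X_L = ωL = 6.03 Ω
X_C = 1/(ωC) = 3.54 Ω
Parallel: admittances add. Y = 1/R + 1/(jωL) + jωC
Y = (0.0585 + j0.117) S
|Y| = 0.131 S → |Z| = 1/|Y| = 7.65 Ω, ∠Z = −∠Y = -63.4°

-63.4°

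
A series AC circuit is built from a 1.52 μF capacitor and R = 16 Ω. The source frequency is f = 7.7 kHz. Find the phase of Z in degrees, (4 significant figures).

ω = 2πf = 48380 rad/s
X_C = 1/(ωC) = 13.60 Ω
Z = 16.00 − j13.60 Ω
|Z| = √(16.00² + 13.60²) = 21.00 Ω
∠Z = arctan(-13.60/16.00) = -40.36°

-40.36°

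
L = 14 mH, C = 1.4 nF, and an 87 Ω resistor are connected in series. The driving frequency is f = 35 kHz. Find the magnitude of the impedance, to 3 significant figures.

ω = 2πf = 219900 rad/s
X_L = ωL = 3080 Ω
X_C = 1/(ωC) = 3250 Ω
Net reactance X = X_L − X_C = -169 Ω
Z = 87.0 − j169 Ω
|Z| = √(87.0² + 169²) = 190 Ω

190 Ω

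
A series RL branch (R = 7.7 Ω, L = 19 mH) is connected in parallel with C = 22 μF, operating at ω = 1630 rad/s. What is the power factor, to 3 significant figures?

X_L = ωL = 31.0 Ω
X_C = 1/(ωC) = 27.9 Ω
Branch 1 (R+jX_L): Z₁ = 7.70 + j31.0 Ω, |Z₁| = 31.9 Ω
Branch 2 (−jX_C): Z₂ = −j27.9 Ω
Parallel: Z = Z₁Z₂/(Z₁+Z₂), |Z| = 107 Ω, ∠Z = -35.8°
cos φ = cos(-35.8°) = 0.811

0.811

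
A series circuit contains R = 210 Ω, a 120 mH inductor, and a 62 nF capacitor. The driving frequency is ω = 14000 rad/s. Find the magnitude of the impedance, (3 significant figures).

X_L = ωL = 1680 Ω
X_C = 1/(ωC) = 1150 Ω
Net reactance X = X_L − X_C = 528 Ω
Z = 210 + j528 Ω
|Z| = √(210² + 528²) = 568 Ω

568 Ω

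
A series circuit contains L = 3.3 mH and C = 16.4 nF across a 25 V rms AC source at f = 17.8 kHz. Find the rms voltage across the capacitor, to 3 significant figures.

77.4 V

ω = 2πf = 111800 rad/s
X_L = ωL = 369 Ω
X_C = 1/(ωC) = 545 Ω
Net reactance X = X_L − X_C = -176 Ω
Z = − j176 Ω
|Z| = √(0² + 176²) = 176 Ω
I = V/|Z| = 142 mA
V_C = I·|Z_C| = 0.142 × 545 = 77.4 V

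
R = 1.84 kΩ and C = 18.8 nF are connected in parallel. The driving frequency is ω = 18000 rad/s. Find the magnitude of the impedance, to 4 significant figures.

1562 Ω

X_C = 1/(ωC) = 2955 Ω
Parallel: admittances add. Y = 1/R + jωC
Y = (0.0005435 + j0.0003384) S
|Y| = 0.0006402 S → |Z| = 1/|Y| = 1562 Ω, ∠Z = −∠Y = -31.91°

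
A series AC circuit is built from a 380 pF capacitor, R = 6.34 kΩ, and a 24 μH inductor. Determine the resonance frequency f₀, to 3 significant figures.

1.67 MHz

ω₀ = 1/√(LC) = 1/√(2.4e-05 × 3.8e-10) = 1.047e+07 rad/s
f₀ = ω₀/(2π) = 1.67 MHz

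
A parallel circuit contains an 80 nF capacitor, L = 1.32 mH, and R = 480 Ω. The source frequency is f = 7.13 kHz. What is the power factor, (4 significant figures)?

ω = 2πf = 44800 rad/s
X_L = ωL = 59.13 Ω
X_C = 1/(ωC) = 279.0 Ω
Parallel: admittances add. Y = 1/R + 1/(jωL) + jωC
Y = (0.002083 − j0.01333) S
|Y| = 0.01349 S → |Z| = 1/|Y| = 74.14 Ω, ∠Z = −∠Y = 81.11°
cos φ = cos(81.11°) = 0.1545

0.1545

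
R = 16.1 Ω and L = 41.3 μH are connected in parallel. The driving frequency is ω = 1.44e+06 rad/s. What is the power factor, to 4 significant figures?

0.9653

X_L = ωL = 59.47 Ω
Parallel: admittances add. Y = 1/R + 1/(jωL)
Y = (0.06211 − j0.01681) S
|Y| = 0.06435 S → |Z| = 1/|Y| = 15.54 Ω, ∠Z = −∠Y = 15.15°
cos φ = cos(15.15°) = 0.9653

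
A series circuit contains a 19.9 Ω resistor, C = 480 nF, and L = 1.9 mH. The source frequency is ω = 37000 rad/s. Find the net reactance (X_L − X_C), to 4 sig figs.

X_L = ωL = 70.30 Ω
X_C = 1/(ωC) = 56.31 Ω
X = 70.30 − 56.31 = 13.99 Ω

13.99 Ω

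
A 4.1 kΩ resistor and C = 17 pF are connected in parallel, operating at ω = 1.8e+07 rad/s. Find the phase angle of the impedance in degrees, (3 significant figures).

-51.4°

X_C = 1/(ωC) = 3270 Ω
Parallel: admittances add. Y = 1/R + jωC
Y = (0.000244 + j0.000306) S
|Y| = 0.000391 S → |Z| = 1/|Y| = 2560 Ω, ∠Z = −∠Y = -51.4°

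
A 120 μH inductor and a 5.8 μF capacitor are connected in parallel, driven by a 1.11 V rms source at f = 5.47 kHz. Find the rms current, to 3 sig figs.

ω = 2πf = 34370 rad/s
X_L = ωL = 4.12 Ω
X_C = 1/(ωC) = 5.02 Ω
Parallel: admittances add. Y = 1/(jωL) + jωC
Y = (0 − j0.0431) S
|Y| = 0.0431 S → |Z| = 1/|Y| = 23.2 Ω, ∠Z = −∠Y = 90.0°
I = V/|Z| = 1.11/23.2 = 47.9 mA

47.9 mA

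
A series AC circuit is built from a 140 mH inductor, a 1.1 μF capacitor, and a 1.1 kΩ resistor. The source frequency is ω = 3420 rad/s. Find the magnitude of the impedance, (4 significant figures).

1120 Ω

X_L = ωL = 478.8 Ω
X_C = 1/(ωC) = 265.8 Ω
Net reactance X = X_L − X_C = 213.0 Ω
Z = 1100 + j213.0 Ω
|Z| = √(1100² + 213.0²) = 1120 Ω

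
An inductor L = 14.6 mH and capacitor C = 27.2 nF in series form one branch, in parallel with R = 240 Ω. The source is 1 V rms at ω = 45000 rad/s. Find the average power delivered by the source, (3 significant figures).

4.17 mW

X_L = ωL = 657 Ω
X_C = 1/(ωC) = 817 Ω
Branch 1: Z₁ = R = 240 Ω
Branch 2 (series LC): Z₂ = j(X_L − X_C) = −j160 Ω
Parallel: Z = Z₁Z₂/(Z₁+Z₂), |Z| = 133 Ω, ∠Z = -56.3°
I = V/|Z| = 7.51 mA
P = VI cos φ = 1 × 0.00751 × cos(-56.3°) = 4.17 mW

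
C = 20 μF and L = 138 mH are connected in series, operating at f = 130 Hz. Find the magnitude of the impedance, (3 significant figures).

51.5 Ω

ω = 2πf = 816.8 rad/s
X_L = ωL = 113 Ω
X_C = 1/(ωC) = 61.2 Ω
Net reactance X = X_L − X_C = 51.5 Ω
Z = j51.5 Ω
|Z| = √(0² + 51.5²) = 51.5 Ω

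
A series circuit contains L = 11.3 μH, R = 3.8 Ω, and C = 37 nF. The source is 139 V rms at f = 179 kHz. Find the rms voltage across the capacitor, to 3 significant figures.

ω = 2πf = 1.125e+06 rad/s
X_L = ωL = 12.7 Ω
X_C = 1/(ωC) = 24.0 Ω
Net reactance X = X_L − X_C = -11.3 Ω
Z = 3.80 − j11.3 Ω
|Z| = √(3.80² + 11.3²) = 11.9 Ω
I = V/|Z| = 11.6 A
V_C = I·|Z_C| = 11.6 × 24.0 = 280 V

280 V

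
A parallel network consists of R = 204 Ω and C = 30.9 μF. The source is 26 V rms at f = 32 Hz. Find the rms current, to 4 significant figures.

ω = 2πf = 201.1 rad/s
X_C = 1/(ωC) = 161.0 Ω
Parallel: admittances add. Y = 1/R + jωC
Y = (0.004902 + j0.006213) S
|Y| = 0.007914 S → |Z| = 1/|Y| = 126.4 Ω, ∠Z = −∠Y = -51.73°
I = V/|Z| = 26/126.4 = 205.8 mA

205.8 mA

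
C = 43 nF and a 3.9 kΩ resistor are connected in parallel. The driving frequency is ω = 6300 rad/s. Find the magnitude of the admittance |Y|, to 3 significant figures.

373 μS

X_C = 1/(ωC) = 3690 Ω
Parallel: admittances add. Y = 1/R + jωC
Y = (0.000256 + j0.000271) S
|Y| = 0.000373 S → |Z| = 1/|Y| = 2680 Ω, ∠Z = −∠Y = -46.6°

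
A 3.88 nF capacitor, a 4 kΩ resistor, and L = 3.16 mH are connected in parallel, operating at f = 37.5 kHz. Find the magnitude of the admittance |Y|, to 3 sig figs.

496 μS

ω = 2πf = 235600 rad/s
X_L = ωL = 745 Ω
X_C = 1/(ωC) = 1090 Ω
Parallel: admittances add. Y = 1/R + 1/(jωL) + jωC
Y = (0.000250 − j0.000429) S
|Y| = 0.000496 S → |Z| = 1/|Y| = 2010 Ω, ∠Z = −∠Y = 59.8°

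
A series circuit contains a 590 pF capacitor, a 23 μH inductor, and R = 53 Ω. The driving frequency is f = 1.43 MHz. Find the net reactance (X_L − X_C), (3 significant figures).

18.0 Ω

ω = 2πf = 8.985e+06 rad/s
X_L = ωL = 207 Ω
X_C = 1/(ωC) = 189 Ω
X = 207 − 189 = 18.0 Ω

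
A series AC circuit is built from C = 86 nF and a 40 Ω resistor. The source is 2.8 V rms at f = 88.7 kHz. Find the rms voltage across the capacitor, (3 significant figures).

1.29 V

ω = 2πf = 557300 rad/s
X_C = 1/(ωC) = 20.9 Ω
Z = 40.0 − j20.9 Ω
|Z| = √(40.0² + 20.9²) = 45.1 Ω
I = V/|Z| = 62.1 mA
V_C = I·|Z_C| = 0.0621 × 20.9 = 1.29 V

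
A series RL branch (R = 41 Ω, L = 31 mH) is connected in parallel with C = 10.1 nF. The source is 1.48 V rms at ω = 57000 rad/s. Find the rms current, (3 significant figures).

X_L = ωL = 1770 Ω
X_C = 1/(ωC) = 1740 Ω
Branch 1 (R+jX_L): Z₁ = 41.0 + j1770 Ω, |Z₁| = 1770 Ω
Branch 2 (−jX_C): Z₂ = −j1740 Ω
Parallel: Z = Z₁Z₂/(Z₁+Z₂), |Z| = 60400 Ω, ∠Z = -37.5°
I = V/|Z| = 1.48/60400 = 24.5 μA

24.5 μA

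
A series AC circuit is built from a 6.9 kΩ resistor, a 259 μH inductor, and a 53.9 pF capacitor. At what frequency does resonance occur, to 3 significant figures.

1.35 MHz

ω₀ = 1/√(LC) = 1/√(0.000259 × 5.39e-11) = 8.464e+06 rad/s
f₀ = ω₀/(2π) = 1.35 MHz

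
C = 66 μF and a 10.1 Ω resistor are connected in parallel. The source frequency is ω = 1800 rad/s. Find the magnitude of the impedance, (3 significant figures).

6.47 Ω

X_C = 1/(ωC) = 8.42 Ω
Parallel: admittances add. Y = 1/R + jωC
Y = (0.0990 + j0.119) S
|Y| = 0.155 S → |Z| = 1/|Y| = 6.47 Ω, ∠Z = −∠Y = -50.2°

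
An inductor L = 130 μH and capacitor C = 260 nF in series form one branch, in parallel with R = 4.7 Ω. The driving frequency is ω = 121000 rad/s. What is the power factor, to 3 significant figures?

X_L = ωL = 15.7 Ω
X_C = 1/(ωC) = 31.8 Ω
Branch 1: Z₁ = R = 4.70 Ω
Branch 2 (series LC): Z₂ = j(X_L − X_C) = −j16.1 Ω
Parallel: Z = Z₁Z₂/(Z₁+Z₂), |Z| = 4.51 Ω, ∠Z = -16.3°
cos φ = cos(-16.3°) = 0.960

0.960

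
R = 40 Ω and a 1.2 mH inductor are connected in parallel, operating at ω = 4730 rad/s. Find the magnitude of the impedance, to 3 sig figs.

X_L = ωL = 5.68 Ω
Parallel: admittances add. Y = 1/R + 1/(jωL)
Y = (0.0250 − j0.176) S
|Y| = 0.178 S → |Z| = 1/|Y| = 5.62 Ω, ∠Z = −∠Y = 81.9°

5.62 Ω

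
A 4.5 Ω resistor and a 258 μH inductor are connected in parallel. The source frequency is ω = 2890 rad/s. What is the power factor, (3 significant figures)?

X_L = ωL = 0.746 Ω
Parallel: admittances add. Y = 1/R + 1/(jωL)
Y = (0.222 − j1.34) S
|Y| = 1.36 S → |Z| = 1/|Y| = 0.736 Ω, ∠Z = −∠Y = 80.6°
cos φ = cos(80.6°) = 0.163

0.163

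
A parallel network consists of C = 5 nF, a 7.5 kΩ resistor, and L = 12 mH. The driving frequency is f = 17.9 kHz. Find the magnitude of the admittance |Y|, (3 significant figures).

ω = 2πf = 112500 rad/s
X_L = ωL = 1350 Ω
X_C = 1/(ωC) = 1780 Ω
Parallel: admittances add. Y = 1/R + 1/(jωL) + jωC
Y = (0.000133 − j0.000179) S
|Y| = 0.000223 S → |Z| = 1/|Y| = 4490 Ω, ∠Z = −∠Y = 53.3°

223 μS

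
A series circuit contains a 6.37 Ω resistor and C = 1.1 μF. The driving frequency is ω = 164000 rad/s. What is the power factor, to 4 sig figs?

X_C = 1/(ωC) = 5.543 Ω
Z = 6.370 − j5.543 Ω
|Z| = √(6.370² + 5.543²) = 8.444 Ω
∠Z = arctan(-5.543/6.370) = -41.03°
cos φ = cos(-41.03°) = 0.7544

0.7544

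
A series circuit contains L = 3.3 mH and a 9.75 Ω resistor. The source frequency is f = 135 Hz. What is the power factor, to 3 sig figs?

0.961

ω = 2πf = 848.2 rad/s
X_L = ωL = 2.80 Ω
Z = 9.75 + j2.80 Ω
|Z| = √(9.75² + 2.80²) = 10.1 Ω
∠Z = arctan(2.80/9.75) = 16.0°
cos φ = cos(16.0°) = 0.961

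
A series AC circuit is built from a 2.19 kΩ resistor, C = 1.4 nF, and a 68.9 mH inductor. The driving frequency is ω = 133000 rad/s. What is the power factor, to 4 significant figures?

X_L = ωL = 9164 Ω
X_C = 1/(ωC) = 5371 Ω
Net reactance X = X_L − X_C = 3793 Ω
Z = 2190 + j3793 Ω
|Z| = √(2190² + 3793²) = 4380 Ω
∠Z = arctan(3793/2190) = 60.00°
cos φ = cos(60.00°) = 0.5000

0.5000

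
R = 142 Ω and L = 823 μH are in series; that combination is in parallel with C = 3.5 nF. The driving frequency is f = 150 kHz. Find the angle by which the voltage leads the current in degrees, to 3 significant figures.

ω = 2πf = 942500 rad/s
X_L = ωL = 776 Ω
X_C = 1/(ωC) = 303 Ω
Branch 1 (R+jX_L): Z₁ = 142 + j776 Ω, |Z₁| = 789 Ω
Branch 2 (−jX_C): Z₂ = −j303 Ω
Parallel: Z = Z₁Z₂/(Z₁+Z₂), |Z| = 485 Ω, ∠Z = -83.6°

-83.6°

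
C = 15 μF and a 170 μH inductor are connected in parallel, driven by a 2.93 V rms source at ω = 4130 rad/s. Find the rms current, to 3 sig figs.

X_L = ωL = 0.702 Ω
X_C = 1/(ωC) = 16.1 Ω
Parallel: admittances add. Y = 1/(jωL) + jωC
Y = (0 − j1.36) S
|Y| = 1.36 S → |Z| = 1/|Y| = 0.734 Ω, ∠Z = −∠Y = 90.0°
I = V/|Z| = 2.93/0.734 = 3.99 A

3.99 A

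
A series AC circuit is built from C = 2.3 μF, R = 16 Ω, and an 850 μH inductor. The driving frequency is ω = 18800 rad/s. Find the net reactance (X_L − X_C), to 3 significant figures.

X_L = ωL = 16.0 Ω
X_C = 1/(ωC) = 23.1 Ω
X = 16.0 − 23.1 = -7.15 Ω

-7.15 Ω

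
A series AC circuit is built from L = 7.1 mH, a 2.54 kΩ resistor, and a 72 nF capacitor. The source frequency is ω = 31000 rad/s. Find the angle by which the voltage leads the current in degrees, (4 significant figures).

X_L = ωL = 220.1 Ω
X_C = 1/(ωC) = 448.0 Ω
Net reactance X = X_L − X_C = -227.9 Ω
Z = 2540 − j227.9 Ω
|Z| = √(2540² + 227.9²) = 2550 Ω
∠Z = arctan(-227.9/2540) = -5.128°

-5.128°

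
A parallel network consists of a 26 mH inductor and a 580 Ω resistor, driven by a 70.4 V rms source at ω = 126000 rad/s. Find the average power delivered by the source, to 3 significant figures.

8.55 W

X_L = ωL = 3280 Ω
Parallel: admittances add. Y = 1/R + 1/(jωL)
Y = (0.00172 − j0.000305) S
|Y| = 0.00175 S → |Z| = 1/|Y| = 571 Ω, ∠Z = −∠Y = 10.0°
I = V/|Z| = 123 mA
P = VI cos φ = 70.4 × 0.123 × cos(10.0°) = 8.55 W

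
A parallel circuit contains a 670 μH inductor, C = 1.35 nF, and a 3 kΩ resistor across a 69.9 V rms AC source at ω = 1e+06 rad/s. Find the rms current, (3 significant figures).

25.3 mA

X_L = ωL = 670 Ω
X_C = 1/(ωC) = 741 Ω
Parallel: admittances add. Y = 1/R + 1/(jωL) + jωC
Y = (0.000333 − j0.000143) S
|Y| = 0.000363 S → |Z| = 1/|Y| = 2760 Ω, ∠Z = −∠Y = 23.2°
I = V/|Z| = 69.9/2760 = 25.3 mA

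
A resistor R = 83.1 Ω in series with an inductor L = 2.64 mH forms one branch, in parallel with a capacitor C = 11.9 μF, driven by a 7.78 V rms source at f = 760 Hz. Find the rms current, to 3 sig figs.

438 mA

ω = 2πf = 4775 rad/s
X_L = ωL = 12.6 Ω
X_C = 1/(ωC) = 17.6 Ω
Branch 1 (R+jX_L): Z₁ = 83.1 + j12.6 Ω, |Z₁| = 84.1 Ω
Branch 2 (−jX_C): Z₂ = −j17.6 Ω
Parallel: Z = Z₁Z₂/(Z₁+Z₂), |Z| = 17.8 Ω, ∠Z = -77.9°
I = V/|Z| = 7.78/17.8 = 438 mA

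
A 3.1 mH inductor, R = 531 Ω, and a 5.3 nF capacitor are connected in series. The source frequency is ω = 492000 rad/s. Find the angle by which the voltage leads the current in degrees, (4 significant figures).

65.06°

X_L = ωL = 1525 Ω
X_C = 1/(ωC) = 383.5 Ω
Net reactance X = X_L − X_C = 1142 Ω
Z = 531.0 + j1142 Ω
|Z| = √(531.0² + 1142²) = 1259 Ω
∠Z = arctan(1142/531.0) = 65.06°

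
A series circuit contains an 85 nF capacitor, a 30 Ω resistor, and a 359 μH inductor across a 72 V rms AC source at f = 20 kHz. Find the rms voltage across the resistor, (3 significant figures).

37.9 V

ω = 2πf = 125700 rad/s
X_L = ωL = 45.1 Ω
X_C = 1/(ωC) = 93.6 Ω
Net reactance X = X_L − X_C = -48.5 Ω
Z = 30.0 − j48.5 Ω
|Z| = √(30.0² + 48.5²) = 57.0 Ω
I = V/|Z| = 1.26 A
V_R = I·|Z_R| = 1.26 × 30.0 = 37.9 V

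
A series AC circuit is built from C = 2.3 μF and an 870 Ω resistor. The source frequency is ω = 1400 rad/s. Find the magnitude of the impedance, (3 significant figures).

924 Ω

X_C = 1/(ωC) = 311 Ω
Z = 870 − j311 Ω
|Z| = √(870² + 311²) = 924 Ω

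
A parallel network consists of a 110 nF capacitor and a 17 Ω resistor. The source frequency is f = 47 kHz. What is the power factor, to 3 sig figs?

ω = 2πf = 295300 rad/s
X_C = 1/(ωC) = 30.8 Ω
Parallel: admittances add. Y = 1/R + jωC
Y = (0.0588 + j0.0325) S
|Y| = 0.0672 S → |Z| = 1/|Y| = 14.9 Ω, ∠Z = −∠Y = -28.9°
cos φ = cos(-28.9°) = 0.875

0.875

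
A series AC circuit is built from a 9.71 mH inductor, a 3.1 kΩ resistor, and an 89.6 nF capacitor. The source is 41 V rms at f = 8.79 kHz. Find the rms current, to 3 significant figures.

13.1 mA

ω = 2πf = 55230 rad/s
X_L = ωL = 536 Ω
X_C = 1/(ωC) = 202 Ω
Net reactance X = X_L − X_C = 334 Ω
Z = 3100 + j334 Ω
|Z| = √(3100² + 334²) = 3120 Ω
I = V/|Z| = 41/3120 = 13.1 mA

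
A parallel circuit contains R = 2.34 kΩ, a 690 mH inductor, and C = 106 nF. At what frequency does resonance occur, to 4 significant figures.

ω₀ = 1/√(LC) = 1/√(0.69 × 1.06e-07) = 3698 rad/s
f₀ = ω₀/(2π) = 588.5 Hz

588.5 Hz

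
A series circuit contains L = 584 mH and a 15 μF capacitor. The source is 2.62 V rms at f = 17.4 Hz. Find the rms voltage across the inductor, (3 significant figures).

0.306 V

ω = 2πf = 109.3 rad/s
X_L = ωL = 63.8 Ω
X_C = 1/(ωC) = 610 Ω
Net reactance X = X_L − X_C = -546 Ω
Z = − j546 Ω
|Z| = √(0² + 546²) = 546 Ω
I = V/|Z| = 4.80 mA
V_L = I·|Z_L| = 0.00480 × 63.8 = 0.306 V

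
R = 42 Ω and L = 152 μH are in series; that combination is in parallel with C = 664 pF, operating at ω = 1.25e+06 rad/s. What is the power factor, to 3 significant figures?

X_L = ωL = 190 Ω
X_C = 1/(ωC) = 1200 Ω
Branch 1 (R+jX_L): Z₁ = 42.0 + j190 Ω, |Z₁| = 195 Ω
Branch 2 (−jX_C): Z₂ = −j1200 Ω
Parallel: Z = Z₁Z₂/(Z₁+Z₂), |Z| = 231 Ω, ∠Z = 75.2°
cos φ = cos(75.2°) = 0.256

0.256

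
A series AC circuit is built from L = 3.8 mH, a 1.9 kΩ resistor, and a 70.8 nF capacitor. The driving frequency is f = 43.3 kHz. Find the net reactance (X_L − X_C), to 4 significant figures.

981.9 Ω

ω = 2πf = 272100 rad/s
X_L = ωL = 1034 Ω
X_C = 1/(ωC) = 51.92 Ω
X = 1034 − 51.92 = 981.9 Ω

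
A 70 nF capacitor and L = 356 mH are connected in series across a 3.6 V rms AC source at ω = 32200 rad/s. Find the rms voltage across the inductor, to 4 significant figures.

X_L = ωL = 11460 Ω
X_C = 1/(ωC) = 443.7 Ω
Net reactance X = X_L − X_C = 11020 Ω
Z = j11020 Ω
|Z| = √(0² + 11020²) = 11020 Ω
I = V/|Z| = 326.7 μA
V_L = I·|Z_L| = 0.0003267 × 11460 = 3.745 V

3.745 V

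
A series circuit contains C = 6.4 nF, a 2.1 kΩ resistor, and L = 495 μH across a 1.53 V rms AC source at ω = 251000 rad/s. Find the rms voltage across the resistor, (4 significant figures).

X_L = ωL = 124.2 Ω
X_C = 1/(ωC) = 622.5 Ω
Net reactance X = X_L − X_C = -498.3 Ω
Z = 2100 − j498.3 Ω
|Z| = √(2100² + 498.3²) = 2158 Ω
I = V/|Z| = 708.9 μA
V_R = I·|Z_R| = 0.0007089 × 2100 = 1.489 V

1.489 V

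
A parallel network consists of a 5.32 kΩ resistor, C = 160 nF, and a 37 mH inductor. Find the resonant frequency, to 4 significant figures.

2.069 kHz

ω₀ = 1/√(LC) = 1/√(0.037 × 1.6e-07) = 13000 rad/s
f₀ = ω₀/(2π) = 2.069 kHz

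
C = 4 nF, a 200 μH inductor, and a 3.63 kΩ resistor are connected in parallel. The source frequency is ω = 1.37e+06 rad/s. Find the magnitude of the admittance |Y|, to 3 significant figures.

X_L = ωL = 274 Ω
X_C = 1/(ωC) = 182 Ω
Parallel: admittances add. Y = 1/R + 1/(jωL) + jωC
Y = (0.000275 + j0.00183) S
|Y| = 0.00185 S → |Z| = 1/|Y| = 540 Ω, ∠Z = −∠Y = -81.4°

1.85 mS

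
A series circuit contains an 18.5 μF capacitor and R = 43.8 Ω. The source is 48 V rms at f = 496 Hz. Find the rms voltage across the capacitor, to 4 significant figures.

17.67 V

ω = 2πf = 3116 rad/s
X_C = 1/(ωC) = 17.34 Ω
Z = 43.80 − j17.34 Ω
|Z| = √(43.80² + 17.34²) = 47.11 Ω
I = V/|Z| = 1.019 A
V_C = I·|Z_C| = 1.019 × 17.34 = 17.67 V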